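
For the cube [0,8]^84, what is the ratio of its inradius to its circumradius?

r_in / r_out = (8/2) / (8√84/2) = 1/√84 ≈ 0.109109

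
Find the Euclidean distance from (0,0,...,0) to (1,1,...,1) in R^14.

The space diagonal of an n-cube of side s is s√n. Here 1·√14 ≈ 3.74166.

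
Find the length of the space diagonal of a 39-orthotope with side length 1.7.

||(1.7,1.7,...,1.7)|| = √(39)·1.7 ≈ 10.6165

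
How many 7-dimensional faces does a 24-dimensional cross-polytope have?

Number of 7-faces = 2^(7+1) · C(24,7+1) = 256 · 735471 = 188280576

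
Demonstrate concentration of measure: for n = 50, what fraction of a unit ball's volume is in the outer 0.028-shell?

1 - (1-0.028)^50 ≈ 0.75828 ≈ 75.83%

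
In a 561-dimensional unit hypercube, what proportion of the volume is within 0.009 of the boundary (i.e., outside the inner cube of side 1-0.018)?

1 - (1 - 2·0.009)^561 = 1 - 0.982^561 ≈ 0.999962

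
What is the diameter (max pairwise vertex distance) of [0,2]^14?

Diagonal = √14 · 2 ≈ 7.48331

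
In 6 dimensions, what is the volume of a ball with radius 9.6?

Volume = π^{6/2}·(9.6)^6/Γ(4) ≈ 4.04507e+06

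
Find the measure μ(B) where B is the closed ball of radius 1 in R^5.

V_5(1) = π^(5/2) · (1)^5 / Γ(5/2 + 1) = 8·π^2/15 ≈ 5.26379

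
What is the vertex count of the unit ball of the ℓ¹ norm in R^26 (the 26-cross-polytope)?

Number of vertices = 2n = 52.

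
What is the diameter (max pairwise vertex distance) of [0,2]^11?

d = √(2² + 2² + ... + 2²) [11 terms] = √(11·2²) = 2√11 ≈ 6.63325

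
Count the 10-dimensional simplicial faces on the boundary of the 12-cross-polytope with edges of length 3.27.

f_10(12-orthoplex) = 2^11 · (12 choose 11) = 24576.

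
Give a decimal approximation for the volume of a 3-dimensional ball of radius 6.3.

Volume = π^{3/2}·(6.3)^3/Γ(5/2) ≈ 1047.39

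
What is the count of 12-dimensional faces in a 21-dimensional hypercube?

Number of 12-faces = C(21,12) · 2^(21-12) = 293930 · 512 = 150492160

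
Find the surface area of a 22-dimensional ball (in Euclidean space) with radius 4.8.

|∂B_22(4.8)| ≈ 3.28081e+13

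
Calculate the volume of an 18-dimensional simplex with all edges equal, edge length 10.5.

V = (10.5^18 / 18!) · √((18+1) / 2^18) ≈ 3.20017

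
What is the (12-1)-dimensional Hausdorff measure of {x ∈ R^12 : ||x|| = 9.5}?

S_12(9.5) = 2·π^(12/2)·(9.5)^11 / Γ(12/2) = 116490258898219·π^6/122880 ≈ 9.11397e+11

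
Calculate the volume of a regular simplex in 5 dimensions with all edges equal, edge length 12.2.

For a regular n-simplex with edge a, V = (a^n / n!)·√((n+1)/2^n). With a=12.2, n=5: V ≈ 975.256.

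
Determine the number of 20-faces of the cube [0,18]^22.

Choose 20 of 22 axes to span the face (C(22,20) = 231 ways), then fix each of the remaining 2 coordinates at one of its two extreme values (2^2 = 4 ways): 231·4 = 924.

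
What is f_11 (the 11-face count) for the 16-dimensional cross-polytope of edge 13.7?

Each 11-face is the convex hull of 12 vertices, one chosen as ±e_i from each of 12 distinct axes: 2^12·C(16,12) = 7454720.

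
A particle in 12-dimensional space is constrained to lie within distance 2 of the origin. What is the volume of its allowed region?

The n-ball volume is π^(n/2)·r^n/Γ(n/2+1). With n=12, r=2: V = 256·π^6/45 ≈ 5469.24.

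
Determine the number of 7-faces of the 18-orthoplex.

An n-cross-polytope has 2^(k+1)·C(n,k+1) k-faces. Here 2^8·C(18,8) = 256·43758 = 11202048.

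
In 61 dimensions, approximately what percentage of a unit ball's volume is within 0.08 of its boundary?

1 - (1-0.08)^61 ≈ 0.993819 ≈ 99.38%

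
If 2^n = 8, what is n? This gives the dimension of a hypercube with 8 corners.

n = log_2(8) = 3.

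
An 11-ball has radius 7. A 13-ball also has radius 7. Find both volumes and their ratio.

V_11(7) ≈ 3.72549e+09. V_13(7) ≈ 8.82299e+10. Ratio V_11/V_13 ≈ 0.04222.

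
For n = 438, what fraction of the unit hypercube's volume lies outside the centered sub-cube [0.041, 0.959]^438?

1 - (1 - 2·0.041)^438 = 1 - 0.918^438 ≈ 1 - 5.31e-17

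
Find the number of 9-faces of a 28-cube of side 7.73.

Choose 9 of 28 axes to span the face (C(28,9) = 6906900 ways), then fix each of the remaining 19 coordinates at one of its two extreme values (2^19 = 524288 ways): 6906900·524288 = 3621204787200.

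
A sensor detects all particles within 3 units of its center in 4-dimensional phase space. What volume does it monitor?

Volume = π^{4/2}·(3)^4/Γ(3) = 81·π^2/2 ≈ 399.719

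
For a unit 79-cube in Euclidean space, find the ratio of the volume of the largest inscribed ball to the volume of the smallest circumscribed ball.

V_in / V_out = (r_in/r_out)^79 = (1/√79)^79 = 79^(-79/2) ≈ 1.10594e-75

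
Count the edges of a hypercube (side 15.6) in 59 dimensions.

Each of the 2^59 = 576460752303423488 vertices has degree 59; total edges = 59·2^59/2 = 17005592192950992896.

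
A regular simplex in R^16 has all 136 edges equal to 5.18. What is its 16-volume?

V = (5.18^16 / 16!) · √((16+1) / 2^16) ≈ 0.000206843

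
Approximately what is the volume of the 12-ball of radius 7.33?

V_12(7.33) = π^(12/2) · (7.33)^12 / Γ(12/2 + 1) ≈ 3.21229e+10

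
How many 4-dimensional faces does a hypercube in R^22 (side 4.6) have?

f_4(22-cube) = (22 choose 4) · 2^18 = 1917583360.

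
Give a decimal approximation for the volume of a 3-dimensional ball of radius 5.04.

The n-ball volume is π^(n/2)·r^n/Γ(n/2+1). With n=3, r=5.04: V ≈ 536.266.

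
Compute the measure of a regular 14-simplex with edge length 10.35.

For a regular n-simplex with edge a, V = (a^n / n!)·√((n+1)/2^n). With a=10.35, n=14: V ≈ 56.1814.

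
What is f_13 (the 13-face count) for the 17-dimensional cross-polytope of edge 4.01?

f_13(17-orthoplex) = 2^14 · (17 choose 14) = 11141120.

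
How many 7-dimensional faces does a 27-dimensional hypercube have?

Choose 7 of 27 axes to span the face (C(27,7) = 888030 ways), then fix each of the remaining 20 coordinates at one of its two extreme values (2^20 = 1048576 ways): 888030·1048576 = 931166945280.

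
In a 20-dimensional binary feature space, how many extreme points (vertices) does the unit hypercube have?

An n-cube has 2^n vertices; for n = 20 that is 2^20 = 1048576.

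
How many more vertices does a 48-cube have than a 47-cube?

The 48-cube has 2^48 = 281474976710656 vertices. The 47-cube has 2^47 = 140737488355328 vertices. Difference: 281474976710656 - 140737488355328 = 140737488355328.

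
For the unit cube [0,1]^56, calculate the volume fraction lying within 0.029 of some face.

1 - (1 - 2·0.029)^56 = 1 - 0.942^56 ≈ 0.964775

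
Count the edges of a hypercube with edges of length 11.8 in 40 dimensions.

Each of the 2^40 = 1099511627776 vertices has degree 40; total edges = 40·2^40/2 = 21990232555520.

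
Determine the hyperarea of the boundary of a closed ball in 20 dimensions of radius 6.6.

|∂B_20(6.6)| ≈ 1.92354e+15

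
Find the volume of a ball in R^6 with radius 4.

The n-ball volume is π^(n/2)·r^n/Γ(n/2+1). With n=6, r=4: V = 2048·π^3/3 ≈ 21167.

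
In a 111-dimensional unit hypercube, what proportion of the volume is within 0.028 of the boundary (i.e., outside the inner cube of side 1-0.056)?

1 - (1 - 2·0.028)^111 = 1 - 0.944^111 ≈ 0.998333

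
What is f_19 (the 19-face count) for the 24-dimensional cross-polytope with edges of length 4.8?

An n-cross-polytope has 2^(k+1)·C(n,k+1) k-faces. Here 2^20·C(24,20) = 1048576·10626 = 11142168576.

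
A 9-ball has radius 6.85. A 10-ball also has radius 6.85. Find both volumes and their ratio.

V_9(6.85) ≈ 1.0953e+08. V_10(6.85) ≈ 5.80061e+08. Ratio V_9/V_10 ≈ 0.1888.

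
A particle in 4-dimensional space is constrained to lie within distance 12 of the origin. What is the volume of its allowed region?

V_4(12) = π^(4/2) · (12)^4 / Γ(4/2 + 1) = 10368·π^2 ≈ 102328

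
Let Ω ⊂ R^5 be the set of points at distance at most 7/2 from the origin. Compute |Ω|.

Volume = π^{5/2}·(7/2)^5/Γ(7/2) = 16807·π^2/60 ≈ 2764.64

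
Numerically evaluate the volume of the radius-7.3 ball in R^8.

Volume = π^{8/2}·(7.3)^8/Γ(5) ≈ 3.27319e+07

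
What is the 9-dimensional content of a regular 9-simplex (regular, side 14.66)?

V_9 = √(10) · 14.66^9 / (9! · 2^(9/2)) ≈ 12045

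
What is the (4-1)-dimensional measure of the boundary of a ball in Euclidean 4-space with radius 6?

S_4(6) = 2·π^(4/2)·(6)^3 / Γ(4/2) = 432·π^2 ≈ 4263.67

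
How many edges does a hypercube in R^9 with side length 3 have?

Number of 1-faces = C(9,1)·2^(9-1) = 9·256 = 2304.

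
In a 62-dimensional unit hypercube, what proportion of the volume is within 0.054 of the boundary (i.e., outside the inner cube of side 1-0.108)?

1 - (1 - 2·0.054)^62 = 1 - 0.892^62 ≈ 0.999163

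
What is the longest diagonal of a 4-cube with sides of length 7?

||(7,7,...,7)|| = √(4)·7 = 14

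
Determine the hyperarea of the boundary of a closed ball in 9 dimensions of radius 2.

The surface area of an n-ball is 2π^(n/2) r^(n-1) / Γ(n/2). For n=9, r=2: 8192·π^4/105 ≈ 7599.76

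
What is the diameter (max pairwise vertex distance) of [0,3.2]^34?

d = √(3.2² + 3.2² + ... + 3.2²) [34 terms] = √(34·3.2²) = 3.2√34 ≈ 18.659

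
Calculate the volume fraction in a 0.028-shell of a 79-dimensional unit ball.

Shell fraction = 1 - (1-0.028)^79 ≈ 0.89392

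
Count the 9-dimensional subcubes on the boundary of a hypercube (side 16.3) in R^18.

f_9(18-cube) = (18 choose 9) · 2^9 = 24893440.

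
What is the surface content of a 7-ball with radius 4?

S_7(4) = 2·π^(7/2)·(4)^6 / Γ(7/2) = 65536·π^3/15 ≈ 135468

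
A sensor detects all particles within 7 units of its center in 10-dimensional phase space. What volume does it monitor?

Volume = π^{10/2}·(7)^10/Γ(6) = 282475249·π^5/120 ≈ 7.20358e+08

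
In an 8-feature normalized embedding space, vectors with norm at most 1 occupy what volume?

The n-ball volume is π^(n/2)·r^n/Γ(n/2+1). With n=8, r=1: V = π^4/24 ≈ 4.05871.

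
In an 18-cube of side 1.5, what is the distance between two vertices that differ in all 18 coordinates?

d = √(1.5² + 1.5² + ... + 1.5²) [18 terms] = √(18·1.5²) = 1.5√18 ≈ 6.36396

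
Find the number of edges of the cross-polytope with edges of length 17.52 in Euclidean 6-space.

An n-cross-polytope has 2^(k+1)·C(n,k+1) k-faces. Here 2^2·C(6,2) = 4·15 = 60.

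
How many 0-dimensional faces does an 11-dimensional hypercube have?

Choose 0 of 11 axes to span the face (C(11,0) = 1 way), then fix each of the remaining 11 coordinates at one of its two extreme values (2^11 = 2048 ways): 1·2048 = 2048.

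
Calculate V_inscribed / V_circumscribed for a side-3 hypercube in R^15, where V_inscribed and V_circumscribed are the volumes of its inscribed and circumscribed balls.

The radii are 3/2 and 3√15/2, so the volume ratio is (1/√15)^15 = 15^{-15/2} ≈ 1.51118e-09.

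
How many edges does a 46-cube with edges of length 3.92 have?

The 46-cube has n·2^(n-1) = 46·2^45 = 46·35184372088832 = 1618481116086272 edges.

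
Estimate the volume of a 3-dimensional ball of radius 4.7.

The n-ball volume is π^(n/2)·r^n/Γ(n/2+1). With n=3, r=4.7: V ≈ 434.893.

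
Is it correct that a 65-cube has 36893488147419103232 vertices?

True. The 65-cube has 2^65 = 36893488147419103232 vertices.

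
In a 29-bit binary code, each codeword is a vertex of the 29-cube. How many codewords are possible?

An n-cube has 2^n vertices; for n = 29 that is 2^29 = 536870912.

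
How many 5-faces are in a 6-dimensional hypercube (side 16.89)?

Choose 5 of 6 axes to span the face (C(6,5) = 6 ways), then fix each of the remaining 1 coordinate at one of its two extreme values (2^1 = 2 ways): 6·2 = 12.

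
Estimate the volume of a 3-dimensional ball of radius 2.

Volume = π^{3/2}·(2)^3/Γ(5/2) = 32·π/3 ≈ 33.5103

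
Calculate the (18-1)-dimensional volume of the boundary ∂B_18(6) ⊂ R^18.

|∂B_18(6)| = 29386561536·π^9/35 ≈ 2.50282e+13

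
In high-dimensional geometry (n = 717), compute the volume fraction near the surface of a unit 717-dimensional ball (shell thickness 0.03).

1 - (1-0.03)^717 ≈ 1 - 3.276e-10 ≈ (100 - 3.28e-08)%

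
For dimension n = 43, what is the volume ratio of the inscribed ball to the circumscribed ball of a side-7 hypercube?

V_in / V_out = (r_in/r_out)^43 = (1/√43)^43 = 43^(-43/2) ≈ 7.59326e-36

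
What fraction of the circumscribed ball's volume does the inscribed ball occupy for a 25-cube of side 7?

The radii are 7/2 and 7√25/2, so the volume ratio is (1/√25)^25 = 25^{-25/2} ≈ 3.35544e-18.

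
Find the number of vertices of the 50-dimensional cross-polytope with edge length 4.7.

The 50-dimensional cross-polytope has 2n = 2·50 = 100 vertices.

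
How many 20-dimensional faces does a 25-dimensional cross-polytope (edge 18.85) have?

Each 20-face is the convex hull of 21 vertices, one chosen as ±e_i from each of 21 distinct axes: 2^21·C(25,21) = 26528972800.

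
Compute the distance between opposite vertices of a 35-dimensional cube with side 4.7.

Diagonal = √35 · 4.7 ≈ 27.8056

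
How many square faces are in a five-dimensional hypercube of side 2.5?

Choose 2 of 5 axes to span the face (C(5,2) = 10 ways), then fix each of the remaining 3 coordinates at one of its two extreme values (2^3 = 8 ways): 10·8 = 80.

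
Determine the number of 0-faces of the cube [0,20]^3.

f_0(3-cube) = (3 choose 0) · 2^3 = 8.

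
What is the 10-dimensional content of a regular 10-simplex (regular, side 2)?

Volume = 2^10 · √(11/2^10) / 10! ≈ 2.92471e-05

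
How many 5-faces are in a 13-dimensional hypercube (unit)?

An n-cube has C(n,k)·2^(n-k) k-faces. Here C(13,5)·2^8 = 1287·256 = 329472.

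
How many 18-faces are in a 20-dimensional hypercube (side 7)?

f_18(20-cube) = (20 choose 18) · 2^2 = 760.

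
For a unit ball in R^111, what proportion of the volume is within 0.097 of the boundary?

V(inner)/V(outer) = ((1-0.097)/1)^111 ≈ 1.206e-05, so the shell fraction is 0.999988.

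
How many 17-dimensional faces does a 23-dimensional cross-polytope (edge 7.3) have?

f_17(23-orthoplex) = 2^18 · (23 choose 18) = 8820883456.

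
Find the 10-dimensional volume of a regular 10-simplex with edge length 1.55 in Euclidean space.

V_10 = √(11) · 1.55^10 / (10! · 2^(10/2)) ≈ 2.28613e-06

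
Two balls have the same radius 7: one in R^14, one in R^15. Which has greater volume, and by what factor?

V_14(7) ≈ 4.06435e+11, V_15(7) ≈ 1.81093e+12. The 15-ball is larger by a factor of 4.456.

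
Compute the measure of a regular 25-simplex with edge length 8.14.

Volume = 8.14^25 · √(26/2^25) / 25! ≈ 3.30808e-06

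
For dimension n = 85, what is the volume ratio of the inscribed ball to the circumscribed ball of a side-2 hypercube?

The radii are 2/2 and 2√85/2, so the volume ratio is (1/√85)^85 = 85^{-85/2} ≈ 9.99299e-83.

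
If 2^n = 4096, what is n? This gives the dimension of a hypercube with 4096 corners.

n = log_2(4096) = 12.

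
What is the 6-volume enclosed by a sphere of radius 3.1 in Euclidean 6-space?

V_6(3.1) = π^(6/2) · (3.1)^6 / Γ(6/2 + 1) ≈ 4586.36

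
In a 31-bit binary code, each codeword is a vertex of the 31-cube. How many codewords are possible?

Number of vertices = 2^31 = 2147483648.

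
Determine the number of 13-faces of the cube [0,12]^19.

Choose 13 of 19 axes to span the face (C(19,13) = 27132 ways), then fix each of the remaining 6 coordinates at one of its two extreme values (2^6 = 64 ways): 27132·64 = 1736448.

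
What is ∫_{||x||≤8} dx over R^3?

V_3(8) = π^(3/2) · (8)^3 / Γ(3/2 + 1) = 2048·π/3 ≈ 2144.66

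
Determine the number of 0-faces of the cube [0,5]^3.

Number of 0-faces = C(3,0) · 2^(3-0) = 1 · 8 = 8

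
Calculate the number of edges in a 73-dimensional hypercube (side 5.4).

The 73-cube has n·2^(n-1) = 73·2^72 = 73·4722366482869645213696 = 344732753249484100599808 edges.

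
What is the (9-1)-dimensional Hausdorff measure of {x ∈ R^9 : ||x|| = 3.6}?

|∂B_9(3.6)| ≈ 837491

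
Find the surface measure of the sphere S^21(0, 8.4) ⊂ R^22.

The surface area of an n-ball is 2π^(n/2) r^(n-1) / Γ(n/2). For n=22, r=8.4: 4.16659e+18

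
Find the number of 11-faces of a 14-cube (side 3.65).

Choose 11 of 14 axes to span the face (C(14,11) = 364 ways), then fix each of the remaining 3 coordinates at one of its two extreme values (2^3 = 8 ways): 364·8 = 2912.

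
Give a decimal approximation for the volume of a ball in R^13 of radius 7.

V = 1771684761728·π^6/19305 ≈ 8.82299e+10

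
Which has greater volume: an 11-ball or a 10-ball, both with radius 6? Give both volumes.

V_11(6) ≈ 6.83547e+08. V_10(6) ≈ 1.54199e+08. The 11-ball is larger.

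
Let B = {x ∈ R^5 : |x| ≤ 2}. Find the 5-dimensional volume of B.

The n-ball volume is π^(n/2)·r^n/Γ(n/2+1). With n=5, r=2: V = 256·π^2/15 ≈ 168.441.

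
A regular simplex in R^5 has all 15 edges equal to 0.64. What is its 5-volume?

Volume = 0.64^5 · √(6/2^5) / 5! ≈ 0.000387453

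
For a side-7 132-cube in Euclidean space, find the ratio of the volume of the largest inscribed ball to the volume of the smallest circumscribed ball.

V_in/V_out = n^(-n/2) = 132^(-132/2) ≈ 1.10185e-140.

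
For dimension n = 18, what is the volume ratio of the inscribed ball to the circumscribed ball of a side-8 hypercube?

The radii are 8/2 and 8√18/2, so the volume ratio is (1/√18)^18 = 18^{-18/2} ≈ 5.04136e-12.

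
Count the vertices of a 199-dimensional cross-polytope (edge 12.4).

Number of vertices = 2n = 398.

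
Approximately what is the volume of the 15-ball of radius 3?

The n-ball volume is π^(n/2)·r^n/Γ(n/2+1). With n=15, r=3: V = 45349632·π^7/25025 ≈ 5.47329e+06.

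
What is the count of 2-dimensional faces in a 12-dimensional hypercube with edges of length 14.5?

Choose 2 of 12 axes to span the face (C(12,2) = 66 ways), then fix each of the remaining 10 coordinates at one of its two extreme values (2^10 = 1024 ways): 66·1024 = 67584.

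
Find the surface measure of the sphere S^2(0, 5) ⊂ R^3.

S_3(5) = 2·π^(3/2)·(5)^2 / Γ(3/2) = 4πr² = 4π·(5)² ≈ 314.159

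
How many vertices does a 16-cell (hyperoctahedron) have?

The 4-dimensional cross-polytope has 2n = 2·4 = 8 vertices.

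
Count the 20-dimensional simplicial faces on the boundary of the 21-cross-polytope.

Each 20-face is the convex hull of 21 vertices, one chosen as ±e_i from each of 21 distinct axes: 2^21·C(21,21) = 2097152.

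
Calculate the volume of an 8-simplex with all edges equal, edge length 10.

V = (10^8 / 8!) · √((8+1) / 2^8) ≈ 465.03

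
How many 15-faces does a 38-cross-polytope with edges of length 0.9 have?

An n-cross-polytope has 2^(k+1)·C(n,k+1) k-faces. Here 2^16·C(38,16) = 65536·22239974430 = 1457518964244480.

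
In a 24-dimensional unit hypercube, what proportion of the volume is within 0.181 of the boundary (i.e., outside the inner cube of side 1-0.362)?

1 - (1 - 2·0.181)^24 = 1 - 0.638^24 ≈ 0.999979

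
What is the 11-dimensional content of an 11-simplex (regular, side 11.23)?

V = (11.23^11 / 11!) · √((11+1) / 2^11) ≈ 686.985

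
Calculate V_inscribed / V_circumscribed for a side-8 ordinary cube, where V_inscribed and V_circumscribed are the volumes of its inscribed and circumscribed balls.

Volume scales as r^n, and r_in/r_out = 1/√3, giving (1/√3)^3 ≈ 0.19245.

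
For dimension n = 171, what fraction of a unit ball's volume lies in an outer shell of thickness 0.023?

1 - (1-0.023)^171 ≈ 0.981294 ≈ 98.13%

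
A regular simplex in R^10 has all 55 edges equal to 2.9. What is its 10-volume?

For a regular n-simplex with edge a, V = (a^n / n!)·√((n+1)/2^n). With a=2.9, n=10: V ≈ 0.00120161.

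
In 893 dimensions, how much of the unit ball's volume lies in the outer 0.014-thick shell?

V(inner)/V(outer) = ((1-0.014)/1)^893 ≈ 3.405e-06, so the shell fraction is 0.9999965953.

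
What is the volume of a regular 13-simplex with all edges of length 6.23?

V = (6.23^13 / 13!) · √((13+1) / 2^13) ≈ 0.141395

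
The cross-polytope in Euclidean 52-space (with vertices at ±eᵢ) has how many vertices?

The 52-dimensional cross-polytope has 2n = 2·52 = 104 vertices.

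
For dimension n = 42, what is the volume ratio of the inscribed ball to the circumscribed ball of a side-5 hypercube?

Volume scales as r^n, and r_in/r_out = 1/√42, giving (1/√42)^42 ≈ 8.1614e-35.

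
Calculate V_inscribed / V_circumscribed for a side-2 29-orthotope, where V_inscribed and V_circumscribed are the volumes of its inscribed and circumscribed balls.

Volume scales as r^n, and r_in/r_out = 1/√29, giving (1/√29)^29 ≈ 6.24064e-22.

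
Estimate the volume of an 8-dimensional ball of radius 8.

Volume = π^{8/2}·(8)^8/Γ(5) = 2097152·π^4/3 ≈ 6.80939e+07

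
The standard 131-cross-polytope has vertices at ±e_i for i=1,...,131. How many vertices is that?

The 131-dimensional cross-polytope has 2n = 2·131 = 262 vertices.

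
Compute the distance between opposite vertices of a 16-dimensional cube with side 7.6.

The space diagonal of an n-cube of side s is s√n. Here 7.6·√16 = 30.4.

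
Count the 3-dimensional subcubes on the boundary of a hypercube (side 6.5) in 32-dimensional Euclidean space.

Number of 3-faces = C(32,3) · 2^(32-3) = 4960 · 536870912 = 2662879723520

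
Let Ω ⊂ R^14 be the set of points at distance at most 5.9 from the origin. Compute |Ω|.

Volume = π^{14/2}·(5.9)^14/Γ(8) ≈ 3.71148e+10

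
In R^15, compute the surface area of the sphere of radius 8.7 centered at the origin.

S = n·V_n(r)/r = 15·V_15(8.7)/8.7 (volume-to-surface relation), giving 8.14312e+13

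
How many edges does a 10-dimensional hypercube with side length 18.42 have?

The 10-cube has n·2^(n-1) = 10·2^9 = 10·512 = 5120 edges.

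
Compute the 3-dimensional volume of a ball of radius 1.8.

The n-ball volume is π^(n/2)·r^n/Γ(n/2+1). With n=3, r=1.8: V ≈ 24.429.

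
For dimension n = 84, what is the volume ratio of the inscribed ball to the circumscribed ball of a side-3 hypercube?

Volume scales as r^n, and r_in/r_out = 1/√84, giving (1/√84)^84 ≈ 1.5145e-81.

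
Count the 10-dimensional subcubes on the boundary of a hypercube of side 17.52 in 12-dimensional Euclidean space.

Choose 10 of 12 axes to span the face (C(12,10) = 66 ways), then fix each of the remaining 2 coordinates at one of its two extreme values (2^2 = 4 ways): 66·4 = 264.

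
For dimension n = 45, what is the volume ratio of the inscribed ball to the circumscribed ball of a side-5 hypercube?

V_in/V_out = n^(-n/2) = 45^(-45/2) ≈ 6.34919e-38.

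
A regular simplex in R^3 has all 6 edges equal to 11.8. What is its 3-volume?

Volume = (√2/12) · 11.8³ = 193.633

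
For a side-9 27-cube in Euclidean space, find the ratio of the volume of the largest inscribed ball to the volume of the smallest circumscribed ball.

V_in/V_out = n^(-n/2) = 27^(-27/2) ≈ 4.74886e-20.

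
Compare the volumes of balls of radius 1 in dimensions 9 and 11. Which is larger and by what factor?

V_9(1) ≈ 3.29851, V_11(1) ≈ 1.8841. The 9-ball is larger by a factor of 1.751.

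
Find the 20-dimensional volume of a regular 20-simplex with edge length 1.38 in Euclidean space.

V_20 = √(21) · 1.38^20 / (20! · 2^(20/2)) ≈ 1.15416e-18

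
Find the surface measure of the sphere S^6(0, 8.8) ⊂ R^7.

The surface area of an n-ball is 2π^(n/2) r^(n-1) / Γ(n/2). For n=7, r=8.8: 1.53594e+07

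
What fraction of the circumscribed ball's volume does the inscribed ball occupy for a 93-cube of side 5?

The radii are 5/2 and 5√93/2, so the volume ratio is (1/√93)^93 = 93^{-93/2} ≈ 2.92108e-92.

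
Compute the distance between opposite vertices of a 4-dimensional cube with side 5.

||(5,5,...,5)|| = √(4)·5 = 10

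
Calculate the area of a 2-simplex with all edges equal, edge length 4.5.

Area = (√3/4) · 4.5² = 8.76851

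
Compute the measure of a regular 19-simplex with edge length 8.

V = (8^19 / 19!) · √((19+1) / 2^19) ≈ 0.0073172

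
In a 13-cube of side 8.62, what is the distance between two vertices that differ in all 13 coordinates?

The space diagonal of an n-cube of side s is s√n. Here 8.62·√13 ≈ 31.0799.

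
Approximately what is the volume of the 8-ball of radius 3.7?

V_8(3.7) = π^(8/2) · (3.7)^8 / Γ(8/2 + 1) ≈ 142561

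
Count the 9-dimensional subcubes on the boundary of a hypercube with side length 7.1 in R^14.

Choose 9 of 14 axes to span the face (C(14,9) = 2002 ways), then fix each of the remaining 5 coordinates at one of its two extreme values (2^5 = 32 ways): 2002·32 = 64064.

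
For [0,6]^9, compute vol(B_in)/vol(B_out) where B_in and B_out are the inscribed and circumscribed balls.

V_in / V_out = (r_in/r_out)^9 = (1/√9)^9 = 9^(-9/2) ≈ 5.08053e-05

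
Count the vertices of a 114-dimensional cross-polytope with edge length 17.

An n-cross-polytope has 2n vertices; here n = 114, giving 228.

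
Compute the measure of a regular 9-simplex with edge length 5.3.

V = (5.3^9 / 9!) · √((9+1) / 2^9) ≈ 1.27082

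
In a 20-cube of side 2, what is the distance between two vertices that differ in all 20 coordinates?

The space diagonal of an n-cube of side s is s√n. Here 2·√20 ≈ 8.94427.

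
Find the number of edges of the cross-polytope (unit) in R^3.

An n-cross-polytope has 2^(k+1)·C(n,k+1) k-faces. Here 2^2·C(3,2) = 4·3 = 12.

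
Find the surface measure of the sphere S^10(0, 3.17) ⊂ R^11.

S = n·V_n(r)/r = 11·V_11(3.17)/3.17 (volume-to-surface relation), giving 2.12369e+06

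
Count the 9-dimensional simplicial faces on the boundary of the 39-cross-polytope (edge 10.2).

f_9(39-orthoplex) = 2^10 · (39 choose 10) = 651003285504.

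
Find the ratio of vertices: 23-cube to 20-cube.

The 23-cube has 2^23 = 8388608 vertices. The 20-cube has 2^20 = 1048576 vertices. Ratio: 8388608/1048576 = 8.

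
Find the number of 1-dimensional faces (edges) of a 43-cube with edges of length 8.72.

An n-cube has n·2^(n-1) edges. With n = 43: 43·4398046511104 = 189115999977472.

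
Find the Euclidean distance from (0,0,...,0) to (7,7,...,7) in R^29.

Diagonal = √29 · 7 ≈ 37.6962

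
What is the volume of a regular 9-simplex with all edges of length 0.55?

V = (0.55^9 / 9!) · √((9+1) / 2^9) ≈ 1.77364e-09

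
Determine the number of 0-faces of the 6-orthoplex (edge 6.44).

An n-cross-polytope has 2^(k+1)·C(n,k+1) k-faces. Here 2^1·C(6,1) = 2·6 = 12.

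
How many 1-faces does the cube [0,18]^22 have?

The 22-cube has n·2^(n-1) = 22·2^21 = 22·2097152 = 46137344 edges.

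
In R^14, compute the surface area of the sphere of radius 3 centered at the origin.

The surface area of an n-ball is 2π^(n/2) r^(n-1) / Γ(n/2). For n=14, r=3: 177147·π^7/40 ≈ 1.33759e+07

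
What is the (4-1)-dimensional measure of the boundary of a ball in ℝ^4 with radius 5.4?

S_4(5.4) = 2·π^(4/2)·(5.4)^3 / Γ(4/2) ≈ 3108.21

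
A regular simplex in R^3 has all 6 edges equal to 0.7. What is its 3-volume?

Volume = (√2/12) · 0.7³ = 0.0404229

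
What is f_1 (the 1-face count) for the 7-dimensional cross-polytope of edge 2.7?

Number of 1-faces = 2^(1+1) · C(7,1+1) = 4 · 21 = 84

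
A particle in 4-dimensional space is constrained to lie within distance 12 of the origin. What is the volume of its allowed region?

V_4(12) = π^(4/2) · (12)^4 / Γ(4/2 + 1) = 10368·π^2 ≈ 102328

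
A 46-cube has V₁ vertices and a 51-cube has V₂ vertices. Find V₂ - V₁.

V₁ = 2^46 = 70368744177664. V₂ = 2^51 = 2251799813685248. V₂ - V₁ = 2181431069507584.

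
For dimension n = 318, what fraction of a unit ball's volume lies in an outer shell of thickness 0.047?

1 - (1-0.047)^318 ≈ 0.9999997753 ≈ 99.999978%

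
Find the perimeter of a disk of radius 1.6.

S_2(1.6) = 2·π^(2/2)·(1.6)^1 / Γ(2/2) = 2πr = 2π·1.6 ≈ 10.0531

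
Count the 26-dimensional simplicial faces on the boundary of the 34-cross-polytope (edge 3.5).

Number of 26-faces = 2^(26+1) · C(34,26+1) = 134217728 · 5379616 = 722039837032448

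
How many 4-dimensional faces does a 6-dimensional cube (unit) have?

f_4(6-cube) = (6 choose 4) · 2^2 = 60.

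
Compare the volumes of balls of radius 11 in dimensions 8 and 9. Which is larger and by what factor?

V_8(11) ≈ 8.70021e+08, V_9(11) ≈ 7.77771e+09. The 9-ball is larger by a factor of 8.94.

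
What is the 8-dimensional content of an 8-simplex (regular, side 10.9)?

V_8 = √(9) · 10.9^8 / (8! · 2^(8/2)) ≈ 926.601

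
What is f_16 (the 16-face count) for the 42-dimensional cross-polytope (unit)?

An n-cross-polytope has 2^(k+1)·C(n,k+1) k-faces. Here 2^17·C(42,17) = 131072·254661927156 = 33379048116191232.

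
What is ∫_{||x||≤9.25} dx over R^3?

Volume = π^{3/2}·(9.25)^3/Γ(5/2) ≈ 3315.23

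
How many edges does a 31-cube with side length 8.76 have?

Number of 1-faces = C(31,1)·2^(31-1) = 31·1073741824 = 33285996544.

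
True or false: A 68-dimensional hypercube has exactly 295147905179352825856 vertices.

True. The 68-cube has 2^68 = 295147905179352825856 vertices.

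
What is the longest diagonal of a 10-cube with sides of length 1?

d = √(1² + 1² + ... + 1²) [10 terms] = √(10·1²) = 1√10 ≈ 3.16228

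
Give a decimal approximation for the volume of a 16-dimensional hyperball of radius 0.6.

V_16(0.6) = π^(16/2) · (0.6)^16 / Γ(16/2 + 1) ≈ 6.63894e-05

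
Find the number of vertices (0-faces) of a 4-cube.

f_0(4-cube) = (4 choose 0) · 2^4 = 16.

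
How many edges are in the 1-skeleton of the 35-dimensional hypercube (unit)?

The 35-cube has n·2^(n-1) = 35·2^34 = 35·17179869184 = 601295421440 edges.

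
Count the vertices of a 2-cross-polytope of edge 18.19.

An n-cross-polytope has 2n vertices; here n = 2, giving 4.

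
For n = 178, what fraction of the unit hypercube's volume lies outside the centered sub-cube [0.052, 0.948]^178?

1 - (1 - 2·0.052)^178 = 1 - 0.896^178 ≈ 0.9999999968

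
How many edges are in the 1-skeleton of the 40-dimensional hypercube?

Number of 1-faces = C(40,1)·2^(40-1) = 40·549755813888 = 21990232555520.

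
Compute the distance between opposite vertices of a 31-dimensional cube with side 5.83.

Diagonal = √31 · 5.83 ≈ 32.4601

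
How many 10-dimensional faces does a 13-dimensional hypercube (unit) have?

Number of 10-faces = C(13,10) · 2^(13-10) = 286 · 8 = 2288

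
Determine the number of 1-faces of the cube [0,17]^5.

An n-cube has C(n,k)·2^(n-k) k-faces. Here C(5,1)·2^4 = 5·16 = 80.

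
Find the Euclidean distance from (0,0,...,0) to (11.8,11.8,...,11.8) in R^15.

Diagonal = √15 · 11.8 ≈ 45.7012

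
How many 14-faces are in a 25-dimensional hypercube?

An n-cube has C(n,k)·2^(n-k) k-faces. Here C(25,14)·2^11 = 4457400·2048 = 9128755200.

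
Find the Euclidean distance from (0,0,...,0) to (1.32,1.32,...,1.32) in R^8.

||(1.32,1.32,...,1.32)|| = √(8)·1.32 ≈ 3.73352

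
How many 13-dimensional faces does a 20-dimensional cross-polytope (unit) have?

f_13(20-orthoplex) = 2^14 · (20 choose 14) = 635043840.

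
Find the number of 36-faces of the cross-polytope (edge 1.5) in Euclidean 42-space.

Number of 36-faces = 2^(36+1) · C(42,36+1) = 137438953472 · 850668 = 116914919672119296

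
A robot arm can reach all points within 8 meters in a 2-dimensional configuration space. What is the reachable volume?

Volume = π^{2/2}·(8)^2/Γ(2) = 64·π ≈ 201.062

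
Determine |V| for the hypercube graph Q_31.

The 31-cube has 2^31 = 2147483648 vertices.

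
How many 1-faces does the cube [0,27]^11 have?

The 11-cube has n·2^(n-1) = 11·2^10 = 11·1024 = 11264 edges.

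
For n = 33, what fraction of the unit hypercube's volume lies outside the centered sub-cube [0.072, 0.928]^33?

1 - (1 - 2·0.072)^33 = 1 - 0.856^33 ≈ 0.994089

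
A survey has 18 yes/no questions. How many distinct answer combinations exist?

Each vertex is a binary string of length 18, so there are 2^18 = 262144.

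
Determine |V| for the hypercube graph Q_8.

An n-cube has 2^n vertices; for n = 8 that is 2^8 = 256.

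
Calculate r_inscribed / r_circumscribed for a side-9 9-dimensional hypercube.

r_in / r_out = (9/2) / (9√9/2) = 1/√9 ≈ 0.333333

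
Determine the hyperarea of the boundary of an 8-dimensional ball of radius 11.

S_8(11) = 2·π^(8/2)·(11)^7 / Γ(8/2) = 19487171·π^4/3 ≈ 6.32743e+08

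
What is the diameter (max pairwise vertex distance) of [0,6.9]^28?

||(6.9,6.9,...,6.9)|| = √(28)·6.9 ≈ 36.5114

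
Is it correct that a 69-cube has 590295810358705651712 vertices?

True. The 69-cube has 2^69 = 590295810358705651712 vertices.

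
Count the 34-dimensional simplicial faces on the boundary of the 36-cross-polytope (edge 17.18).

f_34(36-orthoplex) = 2^35 · (36 choose 35) = 1236950581248.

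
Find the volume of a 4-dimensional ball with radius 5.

V = 625·π^2/2 ≈ 3084.25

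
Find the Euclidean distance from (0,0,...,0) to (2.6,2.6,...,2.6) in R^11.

||(2.6,2.6,...,2.6)|| = √(11)·2.6 ≈ 8.62322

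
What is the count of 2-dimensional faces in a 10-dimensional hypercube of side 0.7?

f_2(10-cube) = (10 choose 2) · 2^8 = 11520.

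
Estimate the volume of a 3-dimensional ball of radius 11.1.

V_3(11.1) = π^(3/2) · (11.1)^3 / Γ(3/2 + 1) ≈ 5728.72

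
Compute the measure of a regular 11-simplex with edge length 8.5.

V = (8.5^11 / 11!) · √((11+1) / 2^11) ≈ 32.0906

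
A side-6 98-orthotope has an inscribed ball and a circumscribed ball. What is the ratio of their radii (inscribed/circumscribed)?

For an n-cube of any side s, the inradius is s/2 and the circumradius is s√n/2, so the ratio is 1/√98 ≈ 0.101015.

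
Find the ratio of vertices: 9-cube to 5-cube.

The 9-cube has 2^9 = 512 vertices. The 5-cube has 2^5 = 32 vertices. Ratio: 512/32 = 16.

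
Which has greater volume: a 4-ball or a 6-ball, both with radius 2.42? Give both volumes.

V_4(2.42) ≈ 169.251. V_6(2.42) ≈ 1037.98. The 6-ball is larger.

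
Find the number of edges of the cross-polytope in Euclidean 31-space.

Number of 1-faces = 2^(1+1) · C(31,1+1) = 4 · 465 = 1860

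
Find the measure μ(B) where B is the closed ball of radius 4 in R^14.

The n-ball volume is π^(n/2)·r^n/Γ(n/2+1). With n=14, r=4: V = 16777216·π^7/315 ≈ 1.60864e+08.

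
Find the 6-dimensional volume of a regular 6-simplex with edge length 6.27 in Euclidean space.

V = (6.27^6 / 6!) · √((6+1) / 2^6) ≈ 27.9082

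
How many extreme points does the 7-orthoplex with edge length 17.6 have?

An n-cross-polytope has 2n vertices; here n = 7, giving 14.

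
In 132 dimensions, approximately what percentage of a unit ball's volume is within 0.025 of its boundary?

1 - (1-0.025)^132 ≈ 0.964632 ≈ 96.46%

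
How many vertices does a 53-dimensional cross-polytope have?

Number of vertices = 2n = 106.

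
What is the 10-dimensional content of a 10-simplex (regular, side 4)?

V_10 = √(11) · 4^10 / (10! · 2^(10/2)) ≈ 0.0299491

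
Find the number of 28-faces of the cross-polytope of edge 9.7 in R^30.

f_28(30-orthoplex) = 2^29 · (30 choose 29) = 16106127360.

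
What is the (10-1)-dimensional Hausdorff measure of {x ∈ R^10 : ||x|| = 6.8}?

S_10(6.8) = 2·π^(10/2)·(6.8)^9 / Γ(10/2) ≈ 7.92772e+08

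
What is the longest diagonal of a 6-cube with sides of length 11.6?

The space diagonal of an n-cube of side s is s√n. Here 11.6·√6 ≈ 28.4141.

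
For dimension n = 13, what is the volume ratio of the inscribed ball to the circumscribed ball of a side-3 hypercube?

Volume scales as r^n, and r_in/r_out = 1/√13, giving (1/√13)^13 ≈ 5.74603e-08.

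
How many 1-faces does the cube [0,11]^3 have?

Each of the 2^3 = 8 vertices has degree 3; total edges = 3·2^3/2 = 12.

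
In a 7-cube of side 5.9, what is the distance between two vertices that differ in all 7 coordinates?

||(5.9,5.9,...,5.9)|| = √(7)·5.9 ≈ 15.6099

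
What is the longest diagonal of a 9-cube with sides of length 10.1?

Diagonal = √9 · 10.1 = 30.3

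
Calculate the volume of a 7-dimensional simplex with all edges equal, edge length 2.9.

V_7 = √(8) · 2.9^7 / (7! · 2^(7/2)) ≈ 0.0855649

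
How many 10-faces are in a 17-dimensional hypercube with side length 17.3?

Choose 10 of 17 axes to span the face (C(17,10) = 19448 ways), then fix each of the remaining 7 coordinates at one of its two extreme values (2^7 = 128 ways): 19448·128 = 2489344.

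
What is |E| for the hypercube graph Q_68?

The 68-cube has n·2^(n-1) = 68·2^67 = 68·147573952589676412928 = 10035028776097996079104 edges.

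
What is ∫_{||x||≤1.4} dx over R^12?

Volume = π^{12/2}·(1.4)^12/Γ(7) ≈ 75.7013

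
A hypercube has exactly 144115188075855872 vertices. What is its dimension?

Since 2^n = 144115188075855872, we have n = 57.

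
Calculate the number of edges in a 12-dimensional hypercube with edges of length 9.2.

Number of 1-faces = C(12,1)·2^(12-1) = 12·2048 = 24576.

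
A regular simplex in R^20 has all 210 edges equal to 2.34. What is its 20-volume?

V = (2.34^20 / 20!) · √((20+1) / 2^20) ≈ 4.45659e-14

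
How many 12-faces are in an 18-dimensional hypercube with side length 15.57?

Number of 12-faces = C(18,12) · 2^(18-12) = 18564 · 64 = 1188096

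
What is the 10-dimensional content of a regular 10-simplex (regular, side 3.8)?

V = (3.8^10 / 10!) · √((10+1) / 2^10) ≈ 0.0179316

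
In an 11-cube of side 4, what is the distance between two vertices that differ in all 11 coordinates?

||(4,4,...,4)|| = √(11)·4 ≈ 13.2665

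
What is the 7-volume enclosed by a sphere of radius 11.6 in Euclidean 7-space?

The n-ball volume is π^(n/2)·r^n/Γ(n/2+1). With n=7, r=11.6: V ≈ 1.33532e+08.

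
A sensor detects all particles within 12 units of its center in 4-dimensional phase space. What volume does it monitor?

The n-ball volume is π^(n/2)·r^n/Γ(n/2+1). With n=4, r=12: V = 10368·π^2 ≈ 102328.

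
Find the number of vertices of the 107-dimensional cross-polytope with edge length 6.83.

The 107-dimensional cross-polytope has 2n = 2·107 = 214 vertices.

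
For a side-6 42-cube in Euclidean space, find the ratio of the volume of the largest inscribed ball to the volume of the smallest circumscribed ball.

The radii are 6/2 and 6√42/2, so the volume ratio is (1/√42)^42 = 42^{-42/2} ≈ 8.1614e-35.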